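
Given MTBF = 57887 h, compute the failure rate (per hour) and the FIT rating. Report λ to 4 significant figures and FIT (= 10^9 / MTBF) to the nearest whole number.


Formula: λ = 1 / MTBF; FIT = λ × 1e9 = 1e9 / MTBF
λ = 1 / 57887 ≈ 1.728e-05 failures/hour
FIT = 1e9 / 57887 ≈ 17275 failures per 1e9 hours (nearest whole number)

λ = 1.728e-05 /h, FIT = 17275


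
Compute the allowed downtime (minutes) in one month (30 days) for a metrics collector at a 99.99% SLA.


Formula: allowed downtime = period * (100 - SLA) / 100
Period (month (30 days)) = 43200 minutes
Unavailability fraction = (100 - 99.99) / 100
Allowed downtime = 43200 * (100 - 99.99) / 100
Allowed downtime = 4.32 minutes

4.32 minutes


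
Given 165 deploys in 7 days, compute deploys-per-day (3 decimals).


Formula: deployments per day = releases / days
= 165 / 7
= 23.571 deploys/day
(equivalently, 165.0 deploys/week)

23.571 deploys/day


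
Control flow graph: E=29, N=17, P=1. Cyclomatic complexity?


Formula: V(G) = E - N + 2P
V(G) = 29 - 17 + 2*1
V(G) = 12 + 2
V(G) = 14

14


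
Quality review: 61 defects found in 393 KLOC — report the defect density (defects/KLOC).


Defect density = defects / KLOC
Defect density = 61 / 393
Defect density = 0.155 defects/KLOC

0.155 defects/KLOC


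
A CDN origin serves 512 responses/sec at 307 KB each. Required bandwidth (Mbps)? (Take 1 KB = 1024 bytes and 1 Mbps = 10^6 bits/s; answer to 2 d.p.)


Formula: Mbps = payload_bytes * RPS * 8 / 1e6
Payload per request = 307 KB = 307 * 1024 = 314368 bytes
Total bytes/sec = 314368 * 512 = 160956416
Total bits/sec = 160956416 * 8 = 1287651328
Mbps = 1287651328 / 1e6 = 1287.65

1287.65 Mbps


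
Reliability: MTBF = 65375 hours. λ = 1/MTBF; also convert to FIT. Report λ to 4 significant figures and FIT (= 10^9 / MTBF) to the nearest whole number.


Formula: λ = 1 / MTBF; FIT = λ × 1e9 = 1e9 / MTBF
λ = 1 / 65375 ≈ 1.530e-05 failures/hour
FIT = 1e9 / 65375 ≈ 15296 failures per 1e9 hours (nearest whole number)

λ = 1.530e-05 /h, FIT = 15296


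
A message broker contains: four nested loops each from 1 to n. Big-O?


Reasoning: four levels of nesting
Complexity: O(n^4)

O(n^4)


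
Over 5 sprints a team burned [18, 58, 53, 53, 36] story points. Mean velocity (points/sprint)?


Formula: Avg velocity = Total points / Number of sprints
Points: [18, 58, 53, 53, 36]
Sum = 18 + 58 + 53 + 53 + 36 = 218
Avg velocity = 218 / 5 = 43.6 points/sprint

43.6 points/sprint


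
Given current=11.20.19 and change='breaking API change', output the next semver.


Current: 11.20.19
Change category: 'breaking API change' → major bump
SemVer rule: major bump → increment MAJOR, reset MINOR and PATCH to 0
New: 12.0.0

12.0.0


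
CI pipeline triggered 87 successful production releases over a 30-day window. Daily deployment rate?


Formula: deployments per day = releases / days
= 87 / 30
= 2.9 deploys/day
(equivalently, 20.3 deploys/week)

2.9 deploys/day


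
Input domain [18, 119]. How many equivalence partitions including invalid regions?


Valid range: [18, 119]
Class 1: x < 18 — invalid
Class 2: 18 ≤ x ≤ 119 — valid
Class 3: x > 119 — invalid
Total equivalence classes: 3

3 equivalence classes


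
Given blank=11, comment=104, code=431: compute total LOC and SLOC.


Total LOC = blank + comment + code
Total LOC = 11 + 104 + 431 = 546
SLOC (source only) = code = 431

Total LOC: 546, SLOC: 431


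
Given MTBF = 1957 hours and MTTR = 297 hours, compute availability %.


Availability = MTBF / (MTBF + MTTR)
Availability = 1957 / (1957 + 297)
Availability = 1957 / 2254
Availability = 86.8234%

86.8234%


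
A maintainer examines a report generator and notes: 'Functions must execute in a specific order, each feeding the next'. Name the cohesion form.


Reasoning: Output of one is input to next
Type: Sequential cohesion

Sequential cohesion


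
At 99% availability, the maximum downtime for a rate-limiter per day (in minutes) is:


Formula: allowed downtime = period * (100 - SLA) / 100
Period (day) = 1440 minutes
Unavailability fraction = (100 - 99.0) / 100
Allowed downtime = 1440 * (100 - 99.0) / 100
Allowed downtime = 14.4 minutes

14.4 minutes


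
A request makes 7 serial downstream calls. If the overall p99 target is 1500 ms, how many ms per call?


Formula: per_stage = total_budget / stages
per_stage = 1500 / 7
per_stage = 214.29 ms

214.29 ms


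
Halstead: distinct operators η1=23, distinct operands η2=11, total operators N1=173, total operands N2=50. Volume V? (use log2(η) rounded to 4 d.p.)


Formula: V = N * log2(η), where N = N1 + N2 and η = η1 + η2
η = 23 + 11 = 34
N = 173 + 50 = 223
log2(34) ≈ 5.0875
V = 223 * 5.0875 = 1134.51

1134.51


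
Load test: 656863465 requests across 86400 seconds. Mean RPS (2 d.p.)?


Formula: throughput = requests / seconds
throughput = 656863465 / 86400
throughput = 7602.59 requests/second

7602.59 requests/second


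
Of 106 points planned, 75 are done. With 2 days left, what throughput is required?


Formula: Required rate = Remaining points / Days left
Remaining = 106 - 75 = 31 points
Required rate = 31 / 2 = 15.5 points/day

15.5 points/day


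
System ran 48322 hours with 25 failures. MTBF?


Formula: MTBF = Total operating time / Number of failures
MTBF = 48322 / 25
MTBF = 1932.88 hours

1932.88 hours


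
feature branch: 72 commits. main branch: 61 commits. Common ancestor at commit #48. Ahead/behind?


Common ancestor: commit #48
feature commits after divergence: 72 - 48 = 24
main commits after divergence: 61 - 48 = 13
feature is 24 commits ahead of main
main is 13 commits ahead of feature

feature ahead: 24, main ahead: 13


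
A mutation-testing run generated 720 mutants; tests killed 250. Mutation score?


Mutation score = killed / total * 100
Mutation score = 250 / 720 * 100
Mutation score = 34.72%

34.72%


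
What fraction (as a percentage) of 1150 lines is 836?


Coverage = covered / total * 100
Coverage = 836 / 1150 * 100
Coverage = 72.7%

72.7%


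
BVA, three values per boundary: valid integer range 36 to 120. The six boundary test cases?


Range: [36, 120]
Boundaries: just below min, min, min+1, max-1, max, just above max
Values: [35, 36, 37, 119, 120, 121]

[35, 36, 37, 119, 120, 121]


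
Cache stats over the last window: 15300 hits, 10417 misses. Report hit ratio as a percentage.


Formula: hit rate = hits / (hits + misses) * 100
hit rate = 15300 / (15300 + 10417) * 100
hit rate = 15300 / 25717 * 100
hit rate = 59.49%

59.49%


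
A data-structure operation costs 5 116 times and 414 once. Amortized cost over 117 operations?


Formula: Amortized cost = Total cost / Operations
Total cost = (116 * 5) + (1 * 414)
Total cost = 580 + 414 = 994
Amortized = 994 / 117 = 8.4957

8.4957


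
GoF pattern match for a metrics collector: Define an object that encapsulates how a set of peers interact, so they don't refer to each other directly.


This matches the Mediator pattern

Mediator


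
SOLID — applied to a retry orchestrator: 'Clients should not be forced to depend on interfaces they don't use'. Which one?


This describes the Interface Segregation Principle (ISP)

Interface Segregation Principle (ISP)


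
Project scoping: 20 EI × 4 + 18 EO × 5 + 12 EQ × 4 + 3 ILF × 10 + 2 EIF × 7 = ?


UFP = EI*4 + EO*5 + EQ*4 + ILF*10 + EIF*7
UFP = 20*4 + 18*5 + 12*4 + 3*10 + 2*7
UFP = 80 + 90 + 48 + 30 + 14
UFP = 262

262


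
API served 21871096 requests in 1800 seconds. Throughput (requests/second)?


Formula: throughput = requests / seconds
throughput = 21871096 / 1800
throughput = 12150.61 requests/second

12150.61 requests/second


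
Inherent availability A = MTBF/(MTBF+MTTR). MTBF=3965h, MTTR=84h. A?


Availability = MTBF / (MTBF + MTTR)
Availability = 3965 / (3965 + 84)
Availability = 3965 / 4049
Availability = 97.9254%

97.9254%


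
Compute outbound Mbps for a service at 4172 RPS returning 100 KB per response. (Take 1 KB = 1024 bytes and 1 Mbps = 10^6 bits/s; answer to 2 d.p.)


Formula: Mbps = payload_bytes * RPS * 8 / 1e6
Payload per request = 100 KB = 100 * 1024 = 102400 bytes
Total bytes/sec = 102400 * 4172 = 427212800
Total bits/sec = 427212800 * 8 = 3417702400
Mbps = 3417702400 / 1e6 = 3417.7

3417.7 Mbps


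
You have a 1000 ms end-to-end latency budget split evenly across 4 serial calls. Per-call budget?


Formula: per_stage = total_budget / stages
per_stage = 1000 / 4
per_stage = 250.0 ms

250.0 ms


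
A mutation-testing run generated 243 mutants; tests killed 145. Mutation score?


Mutation score = killed / total * 100
Mutation score = 145 / 243 * 100
Mutation score = 59.67%

59.67%


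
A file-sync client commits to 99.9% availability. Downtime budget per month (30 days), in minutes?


Formula: allowed downtime = period * (100 - SLA) / 100
Period (month (30 days)) = 43200 minutes
Unavailability fraction = (100 - 99.9) / 100
Allowed downtime = 43200 * (100 - 99.9) / 100
Allowed downtime = 43.2 minutes

43.2 minutes


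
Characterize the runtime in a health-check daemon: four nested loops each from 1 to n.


Reasoning: four levels of nesting
Complexity: O(n^4)

O(n^4)


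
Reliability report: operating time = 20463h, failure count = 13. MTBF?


Formula: MTBF = Total operating time / Number of failures
MTBF = 20463 / 13
MTBF = 1574.08 hours

1574.08 hours


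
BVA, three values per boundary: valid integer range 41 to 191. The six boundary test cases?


Range: [41, 191]
Boundaries: just below min, min, min+1, max-1, max, just above max
Values: [40, 41, 42, 190, 191, 192]

[40, 41, 42, 190, 191, 192]


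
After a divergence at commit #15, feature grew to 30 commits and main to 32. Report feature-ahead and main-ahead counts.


Common ancestor: commit #15
feature commits after divergence: 30 - 15 = 15
main commits after divergence: 32 - 15 = 17
feature is 15 commits ahead of main
main is 17 commits ahead of feature

feature ahead: 15, main ahead: 17


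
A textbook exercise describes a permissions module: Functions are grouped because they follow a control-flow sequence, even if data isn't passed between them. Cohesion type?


Reasoning: Grouped by order of execution within a routine, not by data flow
Type: Procedural cohesion

Procedural cohesion


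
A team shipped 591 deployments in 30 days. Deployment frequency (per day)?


Formula: deployments per day = releases / days
= 591 / 30
= 19.7 deploys/day
(equivalently, 137.9 deploys/week)

19.7 deploys/day


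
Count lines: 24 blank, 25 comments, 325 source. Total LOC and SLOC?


Total LOC = blank + comment + code
Total LOC = 24 + 25 + 325 = 374
SLOC (source only) = code = 325

Total LOC: 374, SLOC: 325


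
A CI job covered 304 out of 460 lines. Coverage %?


Coverage = covered / total * 100
Coverage = 304 / 460 * 100
Coverage = 66.09%

66.09%


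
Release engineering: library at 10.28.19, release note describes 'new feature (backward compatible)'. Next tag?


Current: 10.28.19
Change category: 'new feature (backward compatible)' → minor bump
SemVer rule: minor bump → increment MINOR, reset PATCH to 0 (MAJOR unchanged)
New: 10.29.0

10.29.0


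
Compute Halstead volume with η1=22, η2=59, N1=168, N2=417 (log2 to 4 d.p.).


Formula: V = N * log2(η), where N = N1 + N2 and η = η1 + η2
η = 22 + 59 = 81
N = 168 + 417 = 585
log2(81) ≈ 6.3399
V = 585 * 6.3399 = 3708.84

3708.84


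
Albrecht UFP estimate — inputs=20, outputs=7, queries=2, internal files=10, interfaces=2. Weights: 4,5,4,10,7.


UFP = EI*4 + EO*5 + EQ*4 + ILF*10 + EIF*7
UFP = 20*4 + 7*5 + 2*4 + 10*10 + 2*7
UFP = 80 + 35 + 8 + 100 + 14
UFP = 237

237


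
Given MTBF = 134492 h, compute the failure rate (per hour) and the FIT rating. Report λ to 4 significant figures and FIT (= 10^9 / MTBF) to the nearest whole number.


Formula: λ = 1 / MTBF; FIT = λ × 1e9 = 1e9 / MTBF
λ = 1 / 134492 ≈ 7.435e-06 failures/hour
FIT = 1e9 / 134492 ≈ 7435 failures per 1e9 hours (nearest whole number)

λ = 7.435e-06 /h, FIT = 7435


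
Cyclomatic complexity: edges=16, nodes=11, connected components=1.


Formula: V(G) = E - N + 2P
V(G) = 16 - 11 + 2*1
V(G) = 5 + 2
V(G) = 7

7


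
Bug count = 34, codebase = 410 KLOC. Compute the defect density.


Defect density = defects / KLOC
Defect density = 34 / 410
Defect density = 0.083 defects/KLOC

0.083 defects/KLOC


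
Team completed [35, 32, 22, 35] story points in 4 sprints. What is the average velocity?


Formula: Avg velocity = Total points / Number of sprints
Points: [35, 32, 22, 35]
Sum = 35 + 32 + 22 + 35 = 124
Avg velocity = 124 / 4 = 31.0 points/sprint

31.0 points/sprint


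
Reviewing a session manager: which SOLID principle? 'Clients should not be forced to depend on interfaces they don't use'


This describes the Interface Segregation Principle (ISP)

Interface Segregation Principle (ISP)


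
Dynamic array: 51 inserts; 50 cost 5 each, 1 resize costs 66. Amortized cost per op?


Formula: Amortized cost = Total cost / Operations
Total cost = (50 * 5) + (1 * 66)
Total cost = 250 + 66 = 316
Amortized = 316 / 51 = 6.1961

6.1961


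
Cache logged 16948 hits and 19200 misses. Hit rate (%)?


Formula: hit rate = hits / (hits + misses) * 100
hit rate = 16948 / (16948 + 19200) * 100
hit rate = 16948 / 36148 * 100
hit rate = 46.89%

46.89%


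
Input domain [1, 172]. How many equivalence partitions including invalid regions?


Valid range: [1, 172]
Class 1: x < 1 — invalid
Class 2: 1 ≤ x ≤ 172 — valid
Class 3: x > 172 — invalid
Total equivalence classes: 3

3 equivalence classes


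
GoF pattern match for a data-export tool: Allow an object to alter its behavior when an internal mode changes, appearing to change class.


This matches the State pattern

State


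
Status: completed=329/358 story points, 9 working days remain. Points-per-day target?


Formula: Required rate = Remaining points / Days left
Remaining = 358 - 329 = 29 points
Required rate = 29 / 9 = 3.22 points/day

3.22 points/day


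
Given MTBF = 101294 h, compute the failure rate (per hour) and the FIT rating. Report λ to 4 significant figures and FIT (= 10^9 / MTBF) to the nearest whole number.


Formula: λ = 1 / MTBF; FIT = λ × 1e9 = 1e9 / MTBF
λ = 1 / 101294 ≈ 9.872e-06 failures/hour
FIT = 1e9 / 101294 ≈ 9872 failures per 1e9 hours (nearest whole number)

λ = 9.872e-06 /h, FIT = 9872


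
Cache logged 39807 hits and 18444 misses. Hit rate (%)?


Formula: hit rate = hits / (hits + misses) * 100
hit rate = 39807 / (39807 + 18444) * 100
hit rate = 39807 / 58251 * 100
hit rate = 68.34%

68.34%


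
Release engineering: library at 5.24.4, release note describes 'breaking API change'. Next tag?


Current: 5.24.4
Change category: 'breaking API change' → major bump
SemVer rule: major bump → increment MAJOR, reset MINOR and PATCH to 0
New: 6.0.0

6.0.0


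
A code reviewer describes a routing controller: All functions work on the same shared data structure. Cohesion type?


Reasoning: Functions share data
Type: Communicational cohesion

Communicational cohesion


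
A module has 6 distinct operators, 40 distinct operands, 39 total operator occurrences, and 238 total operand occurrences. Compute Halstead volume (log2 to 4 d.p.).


Formula: V = N * log2(η), where N = N1 + N2 and η = η1 + η2
η = 6 + 40 = 46
N = 39 + 238 = 277
log2(46) ≈ 5.5236
V = 277 * 5.5236 = 1530.04

1530.04


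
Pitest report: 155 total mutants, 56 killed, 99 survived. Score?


Mutation score = killed / total * 100
Mutation score = 56 / 155 * 100
Mutation score = 36.13%

36.13%


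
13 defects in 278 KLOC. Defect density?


Defect density = defects / KLOC
Defect density = 13 / 278
Defect density = 0.047 defects/KLOC

0.047 defects/KLOC


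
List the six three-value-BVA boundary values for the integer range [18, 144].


Range: [18, 144]
Boundaries: just below min, min, min+1, max-1, max, just above max
Values: [17, 18, 19, 143, 144, 145]

[17, 18, 19, 143, 144, 145]


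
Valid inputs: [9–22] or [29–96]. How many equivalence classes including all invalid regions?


Valid ranges: [9,22] and [29,96]
Class 1: x < 9 — invalid
Class 2: 9 ≤ x ≤ 22 — valid
Class 3: 22 < x < 29 — invalid (gap between ranges)
Class 4: 29 ≤ x ≤ 96 — valid
Class 5: x > 96 — invalid
Total equivalence classes: 5

5 equivalence classes


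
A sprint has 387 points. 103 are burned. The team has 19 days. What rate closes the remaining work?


Formula: Required rate = Remaining points / Days left
Remaining = 387 - 103 = 284 points
Required rate = 284 / 19 = 14.95 points/day

14.95 points/day


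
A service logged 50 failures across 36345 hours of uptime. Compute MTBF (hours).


Formula: MTBF = Total operating time / Number of failures
MTBF = 36345 / 50
MTBF = 726.9 hours

726.9 hours


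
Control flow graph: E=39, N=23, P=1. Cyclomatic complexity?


Formula: V(G) = E - N + 2P
V(G) = 39 - 23 + 2*1
V(G) = 16 + 2
V(G) = 18

18


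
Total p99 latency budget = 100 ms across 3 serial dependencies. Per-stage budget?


Formula: per_stage = total_budget / stages
per_stage = 100 / 3
per_stage = 33.33 ms

33.33 ms


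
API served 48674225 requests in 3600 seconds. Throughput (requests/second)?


Formula: throughput = requests / seconds
throughput = 48674225 / 3600
throughput = 13520.62 requests/second

13520.62 requests/second


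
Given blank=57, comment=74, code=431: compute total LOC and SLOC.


Total LOC = blank + comment + code
Total LOC = 57 + 74 + 431 = 562
SLOC (source only) = code = 431

Total LOC: 562, SLOC: 431


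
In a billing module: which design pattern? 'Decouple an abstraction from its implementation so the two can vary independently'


This matches the Bridge pattern

Bridge


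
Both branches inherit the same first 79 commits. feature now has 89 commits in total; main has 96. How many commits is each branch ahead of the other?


Common ancestor: commit #79
feature commits after divergence: 89 - 79 = 10
main commits after divergence: 96 - 79 = 17
feature is 10 commits ahead of main
main is 17 commits ahead of feature

feature ahead: 10, main ahead: 17


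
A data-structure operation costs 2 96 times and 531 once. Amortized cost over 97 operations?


Formula: Amortized cost = Total cost / Operations
Total cost = (96 * 2) + (1 * 531)
Total cost = 192 + 531 = 723
Amortized = 723 / 97 = 7.4536

7.4536


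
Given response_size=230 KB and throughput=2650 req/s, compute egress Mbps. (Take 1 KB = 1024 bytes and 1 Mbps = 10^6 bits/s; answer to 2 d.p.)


Formula: Mbps = payload_bytes * RPS * 8 / 1e6
Payload per request = 230 KB = 230 * 1024 = 235520 bytes
Total bytes/sec = 235520 * 2650 = 624128000
Total bits/sec = 624128000 * 8 = 4993024000
Mbps = 4993024000 / 1e6 = 4993.02

4993.02 Mbps


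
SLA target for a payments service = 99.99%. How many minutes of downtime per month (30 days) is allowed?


Formula: allowed downtime = period * (100 - SLA) / 100
Period (month (30 days)) = 43200 minutes
Unavailability fraction = (100 - 99.99) / 100
Allowed downtime = 43200 * (100 - 99.99) / 100
Allowed downtime = 4.32 minutes

4.32 minutes


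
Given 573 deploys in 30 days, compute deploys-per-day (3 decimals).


Formula: deployments per day = releases / days
= 573 / 30
= 19.1 deploys/day
(equivalently, 133.7 deploys/week)

19.1 deploys/day


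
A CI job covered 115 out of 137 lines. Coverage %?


Coverage = covered / total * 100
Coverage = 115 / 137 * 100
Coverage = 83.94%

83.94%


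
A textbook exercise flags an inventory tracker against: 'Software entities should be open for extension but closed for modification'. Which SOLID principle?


This describes the Open/Closed Principle (OCP)

Open/Closed Principle (OCP)


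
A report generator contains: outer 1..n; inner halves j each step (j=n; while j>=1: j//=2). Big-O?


Reasoning: n times log n
Complexity: O(n log n)

O(n log n)


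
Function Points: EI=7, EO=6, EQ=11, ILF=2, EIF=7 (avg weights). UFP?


UFP = EI*4 + EO*5 + EQ*4 + ILF*10 + EIF*7
UFP = 7*4 + 6*5 + 11*4 + 2*10 + 7*7
UFP = 28 + 30 + 44 + 20 + 49
UFP = 171

171


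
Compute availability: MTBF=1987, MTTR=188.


Availability = MTBF / (MTBF + MTTR)
Availability = 1987 / (1987 + 188)
Availability = 1987 / 2175
Availability = 91.3563%

91.3563%


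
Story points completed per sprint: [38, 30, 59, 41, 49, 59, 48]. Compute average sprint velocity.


Formula: Avg velocity = Total points / Number of sprints
Points: [38, 30, 59, 41, 49, 59, 48]
Sum = 38 + 30 + 59 + 41 + 49 + 59 + 48 = 324
Avg velocity = 324 / 7 = 46.29 points/sprint

46.29 points/sprint


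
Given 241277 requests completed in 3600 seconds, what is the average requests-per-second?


Formula: throughput = requests / seconds
throughput = 241277 / 3600
throughput = 67.02 requests/second

67.02 requests/second


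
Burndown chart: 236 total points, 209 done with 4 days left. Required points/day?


Formula: Required rate = Remaining points / Days left
Remaining = 236 - 209 = 27 points
Required rate = 27 / 4 = 6.75 points/day

6.75 points/day


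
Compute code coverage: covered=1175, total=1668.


Coverage = covered / total * 100
Coverage = 1175 / 1668 * 100
Coverage = 70.44%

70.44%


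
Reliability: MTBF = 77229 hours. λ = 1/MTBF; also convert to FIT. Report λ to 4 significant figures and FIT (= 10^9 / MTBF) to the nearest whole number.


Formula: λ = 1 / MTBF; FIT = λ × 1e9 = 1e9 / MTBF
λ = 1 / 77229 ≈ 1.295e-05 failures/hour
FIT = 1e9 / 77229 ≈ 12949 failures per 1e9 hours (nearest whole number)

λ = 1.295e-05 /h, FIT = 12949


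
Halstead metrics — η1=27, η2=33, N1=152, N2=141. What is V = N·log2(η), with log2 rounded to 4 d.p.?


Formula: V = N * log2(η), where N = N1 + N2 and η = η1 + η2
η = 27 + 33 = 60
N = 152 + 141 = 293
log2(60) ≈ 5.9069
V = 293 * 5.9069 = 1730.72

1730.72


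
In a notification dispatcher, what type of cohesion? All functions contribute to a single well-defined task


Reasoning: Best: single purpose
Type: Functional cohesion

Functional cohesion


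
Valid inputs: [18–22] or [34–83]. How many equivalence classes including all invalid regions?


Valid ranges: [18,22] and [34,83]
Class 1: x < 18 — invalid
Class 2: 18 ≤ x ≤ 22 — valid
Class 3: 22 < x < 34 — invalid (gap between ranges)
Class 4: 34 ≤ x ≤ 83 — valid
Class 5: x > 83 — invalid
Total equivalence classes: 5

5 equivalence classes


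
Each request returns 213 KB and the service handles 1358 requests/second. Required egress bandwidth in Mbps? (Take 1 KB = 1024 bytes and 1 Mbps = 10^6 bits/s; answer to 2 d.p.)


Formula: Mbps = payload_bytes * RPS * 8 / 1e6
Payload per request = 213 KB = 213 * 1024 = 218112 bytes
Total bytes/sec = 218112 * 1358 = 296196096
Total bits/sec = 296196096 * 8 = 2369568768
Mbps = 2369568768 / 1e6 = 2369.57

2369.57 Mbps


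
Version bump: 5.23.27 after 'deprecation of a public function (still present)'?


Current: 5.23.27
Change category: 'deprecation of a public function (still present)' → minor bump
SemVer rule: minor bump → increment MINOR, reset PATCH to 0 (MAJOR unchanged)
New: 5.24.0

5.24.0


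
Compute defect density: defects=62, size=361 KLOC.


Defect density = defects / KLOC
Defect density = 62 / 361
Defect density = 0.172 defects/KLOC

0.172 defects/KLOC


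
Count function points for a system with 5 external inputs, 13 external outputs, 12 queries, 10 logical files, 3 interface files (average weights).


UFP = EI*4 + EO*5 + EQ*4 + ILF*10 + EIF*7
UFP = 5*4 + 13*5 + 12*4 + 10*10 + 3*7
UFP = 20 + 65 + 48 + 100 + 21
UFP = 254

254


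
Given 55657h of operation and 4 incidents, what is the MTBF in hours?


Formula: MTBF = Total operating time / Number of failures
MTBF = 55657 / 4
MTBF = 13914.25 hours

13914.25 hours


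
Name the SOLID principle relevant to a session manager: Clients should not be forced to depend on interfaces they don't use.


This describes the Interface Segregation Principle (ISP)

Interface Segregation Principle (ISP)


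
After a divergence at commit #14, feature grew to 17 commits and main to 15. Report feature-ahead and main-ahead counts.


Common ancestor: commit #14
feature commits after divergence: 17 - 14 = 3
main commits after divergence: 15 - 14 = 1
feature is 3 commits ahead of main
main is 1 commits ahead of feature

feature ahead: 3, main ahead: 1


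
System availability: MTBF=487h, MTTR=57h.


Availability = MTBF / (MTBF + MTTR)
Availability = 487 / (487 + 57)
Availability = 487 / 544
Availability = 89.5221%

89.5221%


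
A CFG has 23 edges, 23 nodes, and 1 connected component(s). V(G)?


Formula: V(G) = E - N + 2P
V(G) = 23 - 23 + 2*1
V(G) = 0 + 2
V(G) = 2

2


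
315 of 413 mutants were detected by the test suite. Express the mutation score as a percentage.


Mutation score = killed / total * 100
Mutation score = 315 / 413 * 100
Mutation score = 76.27%

76.27%


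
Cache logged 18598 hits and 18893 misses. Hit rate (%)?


Formula: hit rate = hits / (hits + misses) * 100
hit rate = 18598 / (18598 + 18893) * 100
hit rate = 18598 / 37491 * 100
hit rate = 49.61%

49.61%


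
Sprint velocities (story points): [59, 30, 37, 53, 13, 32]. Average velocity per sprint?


Formula: Avg velocity = Total points / Number of sprints
Points: [59, 30, 37, 53, 13, 32]
Sum = 59 + 30 + 37 + 53 + 13 + 32 = 224
Avg velocity = 224 / 6 = 37.33 points/sprint

37.33 points/sprint


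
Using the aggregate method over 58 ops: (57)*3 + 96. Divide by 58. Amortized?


Formula: Amortized cost = Total cost / Operations
Total cost = (57 * 3) + (1 * 96)
Total cost = 171 + 96 = 267
Amortized = 267 / 58 = 4.6034

4.6034


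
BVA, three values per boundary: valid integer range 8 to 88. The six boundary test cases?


Range: [8, 88]
Boundaries: just below min, min, min+1, max-1, max, just above max
Values: [7, 8, 9, 87, 88, 89]

[7, 8, 9, 87, 88, 89]


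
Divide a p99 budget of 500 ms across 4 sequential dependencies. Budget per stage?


Formula: per_stage = total_budget / stages
per_stage = 500 / 4
per_stage = 125.0 ms

125.0 ms


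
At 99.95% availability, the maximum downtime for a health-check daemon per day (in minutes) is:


Formula: allowed downtime = period * (100 - SLA) / 100
Period (day) = 1440 minutes
Unavailability fraction = (100 - 99.95) / 100
Allowed downtime = 1440 * (100 - 99.95) / 100
Allowed downtime = 0.72 minutes

0.72 minutes


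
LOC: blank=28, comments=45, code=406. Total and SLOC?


Total LOC = blank + comment + code
Total LOC = 28 + 45 + 406 = 479
SLOC (source only) = code = 406

Total LOC: 479, SLOC: 406


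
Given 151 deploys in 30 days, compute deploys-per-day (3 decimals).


Formula: deployments per day = releases / days
= 151 / 30
= 5.033 deploys/day
(equivalently, 35.23 deploys/week)

5.033 deploys/day


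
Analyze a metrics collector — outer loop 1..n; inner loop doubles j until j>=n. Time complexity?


Reasoning: linear outer times logarithmic inner
Complexity: O(n log n)

O(n log n)


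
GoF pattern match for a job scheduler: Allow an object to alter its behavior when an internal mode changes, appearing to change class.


This matches the State pattern

State


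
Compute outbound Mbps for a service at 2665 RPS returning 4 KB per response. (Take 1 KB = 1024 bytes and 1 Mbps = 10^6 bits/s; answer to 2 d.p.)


Formula: Mbps = payload_bytes * RPS * 8 / 1e6
Payload per request = 4 KB = 4 * 1024 = 4096 bytes
Total bytes/sec = 4096 * 2665 = 10915840
Total bits/sec = 10915840 * 8 = 87326720
Mbps = 87326720 / 1e6 = 87.33

87.33 Mbps


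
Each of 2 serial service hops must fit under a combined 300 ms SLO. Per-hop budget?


Formula: per_stage = total_budget / stages
per_stage = 300 / 2
per_stage = 150.0 ms

150.0 ms


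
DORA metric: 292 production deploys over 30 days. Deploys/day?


Formula: deployments per day = releases / days
= 292 / 30
= 9.733 deploys/day
(equivalently, 68.13 deploys/week)

9.733 deploys/day


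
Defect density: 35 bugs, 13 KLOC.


Defect density = defects / KLOC
Defect density = 35 / 13
Defect density = 2.692 defects/KLOC

2.692 defects/KLOC


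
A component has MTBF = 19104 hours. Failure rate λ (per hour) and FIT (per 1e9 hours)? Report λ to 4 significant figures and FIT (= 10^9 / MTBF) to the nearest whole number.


Formula: λ = 1 / MTBF; FIT = λ × 1e9 = 1e9 / MTBF
λ = 1 / 19104 ≈ 5.235e-05 failures/hour
FIT = 1e9 / 19104 ≈ 52345 failures per 1e9 hours (nearest whole number)

λ = 5.235e-05 /h, FIT = 52345


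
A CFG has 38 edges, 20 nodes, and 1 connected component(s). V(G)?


Formula: V(G) = E - N + 2P
V(G) = 38 - 20 + 2*1
V(G) = 18 + 2
V(G) = 20

20


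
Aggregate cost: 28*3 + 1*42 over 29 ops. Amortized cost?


Formula: Amortized cost = Total cost / Operations
Total cost = (28 * 3) + (1 * 42)
Total cost = 84 + 42 = 126
Amortized = 126 / 29 = 4.3448

4.3448


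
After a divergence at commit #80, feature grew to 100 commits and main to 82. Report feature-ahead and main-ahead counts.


Common ancestor: commit #80
feature commits after divergence: 100 - 80 = 20
main commits after divergence: 82 - 80 = 2
feature is 20 commits ahead of main
main is 2 commits ahead of feature

feature ahead: 20, main ahead: 2


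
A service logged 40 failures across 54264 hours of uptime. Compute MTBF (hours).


Formula: MTBF = Total operating time / Number of failures
MTBF = 54264 / 40
MTBF = 1356.6 hours

1356.6 hours


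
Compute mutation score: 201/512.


Mutation score = killed / total * 100
Mutation score = 201 / 512 * 100
Mutation score = 39.26%

39.26%


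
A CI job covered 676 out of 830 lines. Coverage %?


Coverage = covered / total * 100
Coverage = 676 / 830 * 100
Coverage = 81.45%

81.45%


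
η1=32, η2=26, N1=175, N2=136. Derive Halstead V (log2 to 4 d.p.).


Formula: V = N * log2(η), where N = N1 + N2 and η = η1 + η2
η = 32 + 26 = 58
N = 175 + 136 = 311
log2(58) ≈ 5.8580
V = 311 * 5.8580 = 1821.84

1821.84


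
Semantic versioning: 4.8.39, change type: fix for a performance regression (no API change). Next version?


Current: 4.8.39
Change category: 'fix for a performance regression (no API change)' → patch bump
SemVer rule: patch bump → increment PATCH (MAJOR and MINOR unchanged)
New: 4.8.40

4.8.40


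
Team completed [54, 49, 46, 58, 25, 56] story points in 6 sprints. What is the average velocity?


Formula: Avg velocity = Total points / Number of sprints
Points: [54, 49, 46, 58, 25, 56]
Sum = 54 + 49 + 46 + 58 + 25 + 56 = 288
Avg velocity = 288 / 6 = 48.0 points/sprint

48.0 points/sprint


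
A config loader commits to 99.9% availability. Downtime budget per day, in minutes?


Formula: allowed downtime = period * (100 - SLA) / 100
Period (day) = 1440 minutes
Unavailability fraction = (100 - 99.9) / 100
Allowed downtime = 1440 * (100 - 99.9) / 100
Allowed downtime = 1.44 minutes

1.44 minutes


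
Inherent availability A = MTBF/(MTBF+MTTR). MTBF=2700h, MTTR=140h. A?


Availability = MTBF / (MTBF + MTTR)
Availability = 2700 / (2700 + 140)
Availability = 2700 / 2840
Availability = 95.0704%

95.0704%


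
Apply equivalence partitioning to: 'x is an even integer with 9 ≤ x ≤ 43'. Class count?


Constraint: even integers in [9, 43]
Class 1: x < 9 — out-of-range invalid
Class 2: x in [9,43] but odd — wrong type invalid
Class 3: x in [9,43] and even — valid
Class 4: x > 43 — out-of-range invalid
Total equivalence classes: 4

4 equivalence classes


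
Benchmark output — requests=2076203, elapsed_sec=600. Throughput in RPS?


Formula: throughput = requests / seconds
throughput = 2076203 / 600
throughput = 3460.34 requests/second

3460.34 requests/second


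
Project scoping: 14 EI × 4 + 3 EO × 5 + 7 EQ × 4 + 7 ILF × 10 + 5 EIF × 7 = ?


UFP = EI*4 + EO*5 + EQ*4 + ILF*10 + EIF*7
UFP = 14*4 + 3*5 + 7*4 + 7*10 + 5*7
UFP = 56 + 15 + 28 + 70 + 35
UFP = 204

204


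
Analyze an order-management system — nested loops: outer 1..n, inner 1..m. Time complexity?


Reasoning: product of independent bounds
Complexity: O(n*m)

O(n*m)


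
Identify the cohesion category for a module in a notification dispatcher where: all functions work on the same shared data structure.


Reasoning: Functions share data
Type: Communicational cohesion

Communicational cohesion


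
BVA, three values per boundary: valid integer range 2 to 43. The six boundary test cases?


Range: [2, 43]
Boundaries: just below min, min, min+1, max-1, max, just above max
Values: [1, 2, 3, 42, 43, 44]

[1, 2, 3, 42, 43, 44]


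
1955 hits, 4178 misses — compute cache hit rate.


Formula: hit rate = hits / (hits + misses) * 100
hit rate = 1955 / (1955 + 4178) * 100
hit rate = 1955 / 6133 * 100
hit rate = 31.88%

31.88%


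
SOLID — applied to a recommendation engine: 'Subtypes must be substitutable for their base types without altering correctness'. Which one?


This describes the Liskov Substitution Principle (LSP)

Liskov Substitution Principle (LSP)


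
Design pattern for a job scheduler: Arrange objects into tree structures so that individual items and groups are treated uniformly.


This matches the Composite pattern

Composite


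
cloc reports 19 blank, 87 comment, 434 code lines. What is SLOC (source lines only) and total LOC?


Total LOC = blank + comment + code
Total LOC = 19 + 87 + 434 = 540
SLOC (source only) = code = 434

Total LOC: 540, SLOC: 434


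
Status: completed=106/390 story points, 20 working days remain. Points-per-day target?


Formula: Required rate = Remaining points / Days left
Remaining = 390 - 106 = 284 points
Required rate = 284 / 20 = 14.2 points/day

14.2 points/day


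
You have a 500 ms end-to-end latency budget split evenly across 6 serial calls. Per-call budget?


Formula: per_stage = total_budget / stages
per_stage = 500 / 6
per_stage = 83.33 ms

83.33 ms


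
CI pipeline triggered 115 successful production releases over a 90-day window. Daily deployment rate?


Formula: deployments per day = releases / days
= 115 / 90
= 1.278 deploys/day
(equivalently, 8.94 deploys/week)

1.278 deploys/day


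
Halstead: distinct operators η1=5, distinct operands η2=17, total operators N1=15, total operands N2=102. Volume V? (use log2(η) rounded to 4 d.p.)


Formula: V = N * log2(η), where N = N1 + N2 and η = η1 + η2
η = 5 + 17 = 22
N = 15 + 102 = 117
log2(22) ≈ 4.4594
V = 117 * 4.4594 = 521.75

521.75


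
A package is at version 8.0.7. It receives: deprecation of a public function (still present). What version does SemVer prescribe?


Current: 8.0.7
Change category: 'deprecation of a public function (still present)' → minor bump
SemVer rule: minor bump → increment MINOR, reset PATCH to 0 (MAJOR unchanged)
New: 8.1.0

8.1.0


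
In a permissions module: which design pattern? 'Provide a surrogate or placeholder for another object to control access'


This matches the Proxy pattern

Proxy


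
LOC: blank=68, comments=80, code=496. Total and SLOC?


Total LOC = blank + comment + code
Total LOC = 68 + 80 + 496 = 644
SLOC (source only) = code = 496

Total LOC: 644, SLOC: 496


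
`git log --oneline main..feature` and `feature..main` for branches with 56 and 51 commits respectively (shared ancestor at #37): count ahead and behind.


Common ancestor: commit #37
feature commits after divergence: 56 - 37 = 19
main commits after divergence: 51 - 37 = 14
feature is 19 commits ahead of main
main is 14 commits ahead of feature

feature ahead: 19, main ahead: 14


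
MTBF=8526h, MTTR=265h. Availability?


Availability = MTBF / (MTBF + MTTR)
Availability = 8526 / (8526 + 265)
Availability = 8526 / 8791
Availability = 96.9856%

96.9856%


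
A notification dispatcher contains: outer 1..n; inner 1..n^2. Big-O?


Reasoning: n times n^2
Complexity: O(n^3)

O(n^3)


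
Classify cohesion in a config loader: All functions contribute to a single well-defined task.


Reasoning: Best: single purpose
Type: Functional cohesion

Functional cohesion


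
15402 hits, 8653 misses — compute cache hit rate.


Formula: hit rate = hits / (hits + misses) * 100
hit rate = 15402 / (15402 + 8653) * 100
hit rate = 15402 / 24055 * 100
hit rate = 64.03%

64.03%


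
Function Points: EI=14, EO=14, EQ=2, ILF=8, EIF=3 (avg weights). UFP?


UFP = EI*4 + EO*5 + EQ*4 + ILF*10 + EIF*7
UFP = 14*4 + 14*5 + 2*4 + 8*10 + 3*7
UFP = 56 + 70 + 8 + 80 + 21
UFP = 235

235


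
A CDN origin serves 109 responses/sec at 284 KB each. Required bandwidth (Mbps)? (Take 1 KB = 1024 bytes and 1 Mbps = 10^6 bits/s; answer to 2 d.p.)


Formula: Mbps = payload_bytes * RPS * 8 / 1e6
Payload per request = 284 KB = 284 * 1024 = 290816 bytes
Total bytes/sec = 290816 * 109 = 31698944
Total bits/sec = 31698944 * 8 = 253591552
Mbps = 253591552 / 1e6 = 253.59

253.59 Mbps


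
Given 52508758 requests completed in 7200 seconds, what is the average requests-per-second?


Formula: throughput = requests / seconds
throughput = 52508758 / 7200
throughput = 7292.88 requests/second

7292.88 requests/second


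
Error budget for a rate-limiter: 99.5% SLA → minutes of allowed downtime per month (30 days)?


Formula: allowed downtime = period * (100 - SLA) / 100
Period (month (30 days)) = 43200 minutes
Unavailability fraction = (100 - 99.5) / 100
Allowed downtime = 43200 * (100 - 99.5) / 100
Allowed downtime = 216.0 minutes

216.0 minutes


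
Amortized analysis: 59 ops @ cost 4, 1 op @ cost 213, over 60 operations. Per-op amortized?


Formula: Amortized cost = Total cost / Operations
Total cost = (59 * 4) + (1 * 213)
Total cost = 236 + 213 = 449
Amortized = 449 / 60 = 7.4833

7.4833


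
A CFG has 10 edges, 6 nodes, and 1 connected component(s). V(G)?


Formula: V(G) = E - N + 2P
V(G) = 10 - 6 + 2*1
V(G) = 4 + 2
V(G) = 6

6


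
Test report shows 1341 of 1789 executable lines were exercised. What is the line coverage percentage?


Coverage = covered / total * 100
Coverage = 1341 / 1789 * 100
Coverage = 74.96%

74.96%


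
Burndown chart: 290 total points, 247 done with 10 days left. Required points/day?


Formula: Required rate = Remaining points / Days left
Remaining = 290 - 247 = 43 points
Required rate = 43 / 10 = 4.3 points/day

4.3 points/day


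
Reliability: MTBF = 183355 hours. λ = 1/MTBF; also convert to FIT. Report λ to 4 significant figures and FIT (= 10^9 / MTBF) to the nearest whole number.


Formula: λ = 1 / MTBF; FIT = λ × 1e9 = 1e9 / MTBF
λ = 1 / 183355 ≈ 5.454e-06 failures/hour
FIT = 1e9 / 183355 ≈ 5454 failures per 1e9 hours (nearest whole number)

λ = 5.454e-06 /h, FIT = 5454


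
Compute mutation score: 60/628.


Mutation score = killed / total * 100
Mutation score = 60 / 628 * 100
Mutation score = 9.55%

9.55%


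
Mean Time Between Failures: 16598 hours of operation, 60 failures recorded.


Formula: MTBF = Total operating time / Number of failures
MTBF = 16598 / 60
MTBF = 276.63 hours

276.63 hours


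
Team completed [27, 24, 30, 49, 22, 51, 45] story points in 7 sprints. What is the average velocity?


Formula: Avg velocity = Total points / Number of sprints
Points: [27, 24, 30, 49, 22, 51, 45]
Sum = 27 + 24 + 30 + 49 + 22 + 51 + 45 = 248
Avg velocity = 248 / 7 = 35.43 points/sprint

35.43 points/sprint


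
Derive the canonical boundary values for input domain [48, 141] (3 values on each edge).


Range: [48, 141]
Boundaries: just below min, min, min+1, max-1, max, just above max
Values: [47, 48, 49, 140, 141, 142]

[47, 48, 49, 140, 141, 142]
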